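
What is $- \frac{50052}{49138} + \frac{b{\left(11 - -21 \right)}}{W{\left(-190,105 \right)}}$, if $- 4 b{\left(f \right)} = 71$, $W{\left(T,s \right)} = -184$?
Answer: $- \frac{16674737}{18082784} \approx -0.92213$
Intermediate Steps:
$b{\left(f \right)} = - \frac{71}{4}$ ($b{\left(f \right)} = \left(- \frac{1}{4}\right) 71 = - \frac{71}{4}$)
$- \frac{50052}{49138} + \frac{b{\left(11 - -21 \right)}}{W{\left(-190,105 \right)}} = - \frac{50052}{49138} - \frac{71}{4 \left(-184\right)} = \left(-50052\right) \frac{1}{49138} - - \frac{71}{736} = - \frac{25026}{24569} + \frac{71}{736} = - \frac{16674737}{18082784}$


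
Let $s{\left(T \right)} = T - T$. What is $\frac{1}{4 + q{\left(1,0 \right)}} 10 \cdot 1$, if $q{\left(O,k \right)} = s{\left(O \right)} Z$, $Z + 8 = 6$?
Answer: $\frac{5}{2} \approx 2.5$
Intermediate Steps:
$s{\left(T \right)} = 0$
$Z = -2$ ($Z = -8 + 6 = -2$)
$q{\left(O,k \right)} = 0$ ($q{\left(O,k \right)} = 0 \left(-2\right) = 0$)
$\frac{1}{4 + q{\left(1,0 \right)}} 10 \cdot 1 = \frac{1}{4 + 0} \cdot 10 \cdot 1 = \frac{1}{4} \cdot 10 \cdot 1 = \frac{5}{2} \cdot 1 = \frac{5}{2}$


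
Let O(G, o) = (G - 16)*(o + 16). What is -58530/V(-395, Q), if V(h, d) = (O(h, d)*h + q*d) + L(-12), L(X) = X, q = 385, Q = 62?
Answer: -29265/6343384 ≈ -0.0046135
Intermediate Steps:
O(G, o) = (-16 + G)*(16 + o)
V(h, d) = -12 + 385*d + h*(-256 - 16*d + 16*h + d*h) (V(h, d) = ((-256 - 16*d + 16*h + h*d)*h + 385*d) - 12 = ((-256 - 16*d + 16*h + d*h)*h + 385*d) - 12 = (h*(-256 - 16*d + 16*h + d*h) + 385*d) - 12 = (385*d + h*(-256 - 16*d + 16*h + d*h)) - 12 = -12 + 385*d + h*(-256 - 16*d + 16*h + d*h))
-58530/V(-395, Q) = -58530/(-12 + 385*62 - 395*(-256 - 16*62 + 16*(-395) + 62*(-395))) = -58530/(-12 + 23870 - 395*(-256 - 992 - 6320 - 24490)) = -58530/(-12 + 23870 - 395*(-32058)) = -58530/(-12 + 23870 + 12662910) = -58530/12686768 = -58530*1/12686768 = -29265/6343384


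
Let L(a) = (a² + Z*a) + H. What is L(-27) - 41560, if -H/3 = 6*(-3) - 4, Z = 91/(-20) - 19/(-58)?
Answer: -23577577/580 ≈ -40651.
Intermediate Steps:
Z = -2449/580 (Z = 91*(-1/20) - 19*(-1/58) = -91/20 + 19/58 = -2449/580 ≈ -4.2224)
H = 66 (H = -3*(6*(-3) - 4) = -3*(-18 - 4) = -3*(-22) = 66)
L(a) = 66 + a² - 2449*a/580 (L(a) = (a² - 2449*a/580) + 66 = 66 + a² - 2449*a/580)
L(-27) - 41560 = (66 + (-27)² - 2449/580*(-27)) - 41560 = (66 + 729 + 66123/580) - 41560 = 527223/580 - 41560 = -23577577/580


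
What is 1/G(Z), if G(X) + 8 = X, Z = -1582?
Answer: -1/1590 ≈ -0.00062893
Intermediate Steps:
G(X) = -8 + X
1/G(Z) = 1/(-8 - 1582) = 1/(-1590) = -1/1590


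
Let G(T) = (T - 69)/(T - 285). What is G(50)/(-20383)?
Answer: -19/4790005 ≈ -3.9666e-6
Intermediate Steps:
G(T) = (-69 + T)/(-285 + T)
G(50)/(-20383) = ((-69 + 50)/(-285 + 50))/(-20383) = (-19/(-235))*(-1/20383) = -1/235*(-19)*(-1/20383) = (19/235)*(-1/20383) = -19/4790005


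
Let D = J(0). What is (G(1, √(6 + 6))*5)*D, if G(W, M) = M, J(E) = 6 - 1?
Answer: 50*√3 ≈ 86.603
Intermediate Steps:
J(E) = 5
D = 5
(G(1, √(6 + 6))*5)*D = (√(6 + 6)*5)*5 = (√12*5)*5 = ((2*√3)*5)*5 = (10*√3)*5 = 50*√3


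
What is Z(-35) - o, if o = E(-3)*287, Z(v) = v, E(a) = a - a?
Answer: -35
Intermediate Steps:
E(a) = 0
o = 0 (o = 0*287 = 0)
Z(-35) - o = -35 - 1*0 = -35 + 0 = -35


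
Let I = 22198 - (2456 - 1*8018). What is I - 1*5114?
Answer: 22646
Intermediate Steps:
I = 27760 (I = 22198 - (2456 - 8018) = 22198 - 1*(-5562) = 22198 + 5562 = 27760)
I - 1*5114 = 27760 - 1*5114 = 27760 - 5114 = 22646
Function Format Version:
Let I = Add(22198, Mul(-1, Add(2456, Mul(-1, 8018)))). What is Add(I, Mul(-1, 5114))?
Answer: 22646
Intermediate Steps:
I = 27760 (I = Add(22198, Mul(-1, Add(2456, -8018))) = Add(22198, Mul(-1, -5562)) = Add(22198, 5562) = 27760)
Add(I, Mul(-1, 5114)) = Add(27760, Mul(-1, 5114)) = Add(27760, -5114) = 22646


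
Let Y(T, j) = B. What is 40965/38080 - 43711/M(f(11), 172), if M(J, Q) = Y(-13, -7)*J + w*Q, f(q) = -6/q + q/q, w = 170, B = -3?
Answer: -1026859111/2449496000 ≈ -0.41921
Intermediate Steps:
Y(T, j) = -3
f(q) = 1 - 6/q (f(q) = -6/q + 1 = 1 - 6/q)
M(J, Q) = -3*J + 170*Q
40965/38080 - 43711/M(f(11), 172) = 40965/38080 - 43711/(-3*(-6 + 11)/11 + 170*172) = 40965*(1/38080) - 43711/(-3*5/11 + 29240) = 8193/7616 - 43711/(-3*5/11 + 29240) = 8193/7616 - 43711/(-15/11 + 29240) = 8193/7616 - 43711/321625/11 = 8193/7616 - 43711*11/321625 = 8193/7616 - 480821/321625 = -1026859111/2449496000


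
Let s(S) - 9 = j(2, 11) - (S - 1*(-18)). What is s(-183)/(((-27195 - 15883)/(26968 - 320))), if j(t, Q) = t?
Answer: -2345024/21539 ≈ -108.87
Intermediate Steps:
s(S) = -7 - S (s(S) = 9 + (2 - (S - 1*(-18))) = 9 + (2 - (S + 18)) = 9 + (2 - (18 + S)) = 9 + (2 + (-18 - S)) = 9 + (-16 - S) = -7 - S)
s(-183)/(((-27195 - 15883)/(26968 - 320))) = (-7 - 1*(-183))/(((-27195 - 15883)/(26968 - 320))) = (-7 + 183)/((-43078/26648)) = 176/((-43078*1/26648)) = 176/(-21539/13324) = 176*(-13324/21539) = -2345024/21539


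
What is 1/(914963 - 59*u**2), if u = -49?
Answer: 1/773304 ≈ 1.2932e-6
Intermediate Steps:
1/(914963 - 59*u**2) = 1/(914963 - 59*(-49)**2) = 1/(914963 - 59*2401) = 1/(914963 - 141659) = 1/773304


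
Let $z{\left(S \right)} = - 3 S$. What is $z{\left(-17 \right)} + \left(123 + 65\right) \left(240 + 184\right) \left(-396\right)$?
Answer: $-31565901$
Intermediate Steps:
$z{\left(-17 \right)} + \left(123 + 65\right) \left(240 + 184\right) \left(-396\right) = \left(-3\right) \left(-17\right) + \left(123 + 65\right) \left(240 + 184\right) \left(-396\right) = 51 + 188 \cdot 424 \left(-396\right) = 51 + 79712 \left(-396\right) = 51 - 31565952 = -31565901$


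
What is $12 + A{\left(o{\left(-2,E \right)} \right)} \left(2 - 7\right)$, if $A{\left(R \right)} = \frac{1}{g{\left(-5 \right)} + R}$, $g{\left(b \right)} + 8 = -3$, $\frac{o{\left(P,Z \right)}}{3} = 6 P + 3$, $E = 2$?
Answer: $\frac{461}{38} \approx 12.132$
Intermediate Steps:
$o{\left(P,Z \right)} = 9 + 18 P$ ($o{\left(P,Z \right)} = 3 \left(6 P + 3\right) = 3 \left(3 + 6 P\right) = 9 + 18 P$)
$g{\left(b \right)} = -11$ ($g{\left(b \right)} = -8 - 3 = -11$)
$A{\left(R \right)} = \frac{1}{-11 + R}$
$12 + A{\left(o{\left(-2,E \right)} \right)} \left(2 - 7\right) = 12 + \frac{2 - 7}{-11 + \left(9 + 18 \left(-2\right)\right)} = 12 + \frac{2 - 7}{-11 + \left(9 - 36\right)} = 12 + \frac{1}{-11 - 27} \left(-5\right) = 12 + \frac{1}{-38} \left(-5\right) = 12 - - \frac{5}{38} = 12 + \frac{5}{38} = \frac{461}{38}$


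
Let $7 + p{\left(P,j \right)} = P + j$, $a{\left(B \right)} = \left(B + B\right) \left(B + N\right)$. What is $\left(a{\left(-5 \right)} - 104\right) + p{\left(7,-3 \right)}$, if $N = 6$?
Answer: $-117$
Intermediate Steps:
$a{\left(B \right)} = 2 B \left(6 + B\right)$ ($a{\left(B \right)} = \left(B + B\right) \left(B + 6\right) = 2 B \left(6 + B\right)$)
$p{\left(P,j \right)} = -7 + P + j$ ($p{\left(P,j \right)} = -7 + \left(P + j\right) = -7 + P + j$)
$\left(a{\left(-5 \right)} - 104\right) + p{\left(7,-3 \right)} = \left(2 \left(-5\right) \left(6 - 5\right) - 104\right) - 3 = \left(2 \left(-5\right) 1 - 104\right) - 3 = \left(-10 - 104\right) - 3 = -114 - 3 = -117$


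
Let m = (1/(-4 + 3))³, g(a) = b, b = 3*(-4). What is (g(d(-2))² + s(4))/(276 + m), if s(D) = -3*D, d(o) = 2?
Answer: 12/25 ≈ 0.48000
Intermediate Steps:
b = -12
g(a) = -12
m = -1 (m = (1/(-1))³ = (-1)³ = -1)
(g(d(-2))² + s(4))/(276 + m) = ((-12)² - 3*4)/(276 - 1) = (144 - 12)/275 = 132*(1/275) = 12/25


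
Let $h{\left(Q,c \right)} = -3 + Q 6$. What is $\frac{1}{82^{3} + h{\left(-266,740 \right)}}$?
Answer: $\frac{1}{549769} \approx 1.8189 \cdot 10^{-6}$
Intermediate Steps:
$h{\left(Q,c \right)} = -3 + 6 Q$
$\frac{1}{82^{3} + h{\left(-266,740 \right)}} = \frac{1}{82^{3} + \left(-3 + 6 \left(-266\right)\right)} = \frac{1}{551368 - 1599} = \frac{1}{549769}$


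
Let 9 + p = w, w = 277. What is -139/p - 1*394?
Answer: -105731/268 ≈ -394.52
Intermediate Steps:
p = 268 (p = -9 + 277 = 268)
-139/p - 1*394 = -139/268 - 1*394 = -139*1/268 - 394 = -139/268 - 394 = -105731/268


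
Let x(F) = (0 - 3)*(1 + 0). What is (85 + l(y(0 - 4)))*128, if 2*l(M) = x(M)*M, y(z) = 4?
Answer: 10112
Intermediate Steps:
x(F) = -3 (x(F) = -3*1 = -3)
l(M) = -3*M/2 (l(M) = (-3*M)/2 = -3*M/2)
(85 + l(y(0 - 4)))*128 = (85 - 3/2*4)*128 = (85 - 6)*128 = 79*128 = 10112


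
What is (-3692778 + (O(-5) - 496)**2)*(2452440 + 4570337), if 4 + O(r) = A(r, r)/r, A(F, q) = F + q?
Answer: -24191879617398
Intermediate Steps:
O(r) = -2 (O(r) = -4 + (r + r)/r = -4 + (2*r)/r = -4 + 2 = -2)
(-3692778 + (O(-5) - 496)**2)*(2452440 + 4570337) = (-3692778 + (-2 - 496)**2)*(2452440 + 4570337) = (-3692778 + (-498)**2)*7022777 = (-3692778 + 248004)*7022777 = -3444774*7022777 = -24191879617398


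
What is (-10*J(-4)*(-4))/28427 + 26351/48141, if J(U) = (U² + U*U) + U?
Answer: 114713971/195500601 ≈ 0.58677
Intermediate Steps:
J(U) = U + 2*U² (J(U) = (U² + U²) + U = 2*U² + U = U + 2*U²)
(-10*J(-4)*(-4))/28427 + 26351/48141 = (-(-40)*(1 + 2*(-4))*(-4))/28427 + 26351/48141 = (-(-40)*(1 - 8)*(-4))*(1/28427) + 26351*(1/48141) = (-(-40)*(-7)*(-4))*(1/28427) + 26351/48141 = (-10*28*(-4))*(1/28427) + 26351/48141 = -280*(-4)*(1/28427) + 26351/48141 = 1120*(1/28427) + 26351/48141 = 160/4061 + 26351/48141 = 114713971/195500601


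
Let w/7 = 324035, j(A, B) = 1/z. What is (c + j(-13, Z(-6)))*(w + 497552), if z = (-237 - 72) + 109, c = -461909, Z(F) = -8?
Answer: -255509308060397/200 ≈ -1.2775e+12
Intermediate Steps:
z = -200 (z = -309 + 109 = -200)
j(A, B) = -1/200 (j(A, B) = 1/(-200) = -1/200)
w = 2268245 (w = 7*324035 = 2268245)
(c + j(-13, Z(-6)))*(w + 497552) = (-461909 - 1/200)*(2268245 + 497552) = -92381801/200*2765797 = -255509308060397/200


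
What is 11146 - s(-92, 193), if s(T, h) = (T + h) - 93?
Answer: 11138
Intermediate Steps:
s(T, h) = -93 + T + h
11146 - s(-92, 193) = 11146 - (-93 - 92 + 193) = 11146 - 1*8 = 11146 - 8 = 11138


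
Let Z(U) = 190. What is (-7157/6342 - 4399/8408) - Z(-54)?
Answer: -5109773177/26661768 ≈ -191.65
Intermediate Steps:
(-7157/6342 - 4399/8408) - Z(-54) = (-7157/6342 - 4399/8408) - 1*190 = (-7157*1/6342 - 4399*1/8408) - 190 = (-7157/6342 - 4399/8408) - 190 = -44037257/26661768 - 190 = -5109773177/26661768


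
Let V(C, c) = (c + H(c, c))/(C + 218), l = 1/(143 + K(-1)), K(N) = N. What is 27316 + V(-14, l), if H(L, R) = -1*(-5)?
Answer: 263763533/9656 ≈ 27316.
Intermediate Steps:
H(L, R) = 5
l = 1/142 (l = 1/(143 - 1) = 1/142 ≈ 0.0070423)
V(C, c) = (5 + c)/(218 + C) (V(C, c) = (c + 5)/(C + 218) = (5 + c)/(218 + C))
27316 + V(-14, l) = 27316 + (5 + 1/142)/(218 - 14) = 27316 + (711/142)/204 = 27316 + (1/204)*(711/142) = 27316 + 237/9656 = 263763533/9656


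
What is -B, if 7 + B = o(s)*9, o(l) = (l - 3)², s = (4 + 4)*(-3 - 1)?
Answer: -11018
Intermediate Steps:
s = -32 (s = 8*(-4) = -32)
o(l) = (-3 + l)²
B = 11018 (B = -7 + (-3 - 32)²*9 = -7 + (-35)²*9 = -7 + 1225*9 = -7 + 11025 = 11018)
-B = -1*11018 = -11018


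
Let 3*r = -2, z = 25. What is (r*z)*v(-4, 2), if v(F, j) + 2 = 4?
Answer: -100/3 ≈ -33.333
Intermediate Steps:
v(F, j) = 2 (v(F, j) = -2 + 4 = 2)
r = -⅔ (r = (⅓)*(-2) = -⅔ ≈ -0.66667)
(r*z)*v(-4, 2) = -⅔*25*2 = -50/3*2 = -100/3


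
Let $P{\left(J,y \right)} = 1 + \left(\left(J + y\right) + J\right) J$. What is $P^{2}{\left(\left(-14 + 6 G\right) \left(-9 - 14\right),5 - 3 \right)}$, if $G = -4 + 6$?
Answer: $18705625$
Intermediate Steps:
$G = 2$
$P{\left(J,y \right)} = 1 + J \left(y + 2 J\right)$ ($P{\left(J,y \right)} = 1 + \left(y + 2 J\right) J = 1 + J \left(y + 2 J\right)$)
$P^{2}{\left(\left(-14 + 6 G\right) \left(-9 - 14\right),5 - 3 \right)} = \left(1 + 2 \left(\left(-14 + 6 \cdot 2\right) \left(-9 - 14\right)\right)^{2} + \left(-14 + 6 \cdot 2\right) \left(-9 - 14\right) \left(5 - 3\right)\right)^{2} = \left(1 + 2 \left(\left(-14 + 12\right) \left(-23\right)\right)^{2} + \left(-14 + 12\right) \left(-23\right) \left(5 - 3\right)\right)^{2} = \left(1 + 2 \left(\left(-2\right) \left(-23\right)\right)^{2} + \left(-2\right) \left(-23\right) 2\right)^{2} = \left(1 + 2 \cdot 46^{2} + 46 \cdot 2\right)^{2} = \left(1 + 2 \cdot 2116 + 92\right)^{2} = \left(1 + 4232 + 92\right)^{2} = 4325^{2} = 18705625$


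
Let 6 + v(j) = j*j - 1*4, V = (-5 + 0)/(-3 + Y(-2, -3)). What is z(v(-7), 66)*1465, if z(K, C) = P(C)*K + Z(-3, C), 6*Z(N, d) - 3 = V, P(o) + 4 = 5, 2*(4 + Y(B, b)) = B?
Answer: 2784965/48 ≈ 58020.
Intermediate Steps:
Y(B, b) = -4 + B/2
P(o) = 1 (P(o) = -4 + 5 = 1)
V = 5/8 (V = (-5 + 0)/(-3 + (-4 + (½)*(-2))) = -5/(-3 + (-4 - 1)) = -5/(-3 - 5) = -5/(-8) = -5*(-⅛) = 5/8 ≈ 0.62500)
v(j) = -10 + j² (v(j) = -6 + (j*j - 1*4) = -6 + (j² - 4) = -6 + (-4 + j²) = -10 + j²)
Z(N, d) = 29/48 (Z(N, d) = ½ + (⅙)*(5/8) = ½ + 5/48 = 29/48)
z(K, C) = 29/48 + K (z(K, C) = 1*K + 29/48 = K + 29/48 = 29/48 + K)
z(v(-7), 66)*1465 = (29/48 + (-10 + (-7)²))*1465 = (29/48 + (-10 + 49))*1465 = (29/48 + 39)*1465 = (1901/48)*1465 = 2784965/48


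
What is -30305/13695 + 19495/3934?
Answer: 383803/139938 ≈ 2.7427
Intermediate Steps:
-30305/13695 + 19495/3934 = -30305*1/13695 + 19495*(1/3934) = -551/249 + 2785/562 = 383803/139938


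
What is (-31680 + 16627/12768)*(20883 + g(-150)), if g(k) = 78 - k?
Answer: -2846280814681/4256 ≈ -6.6877e+8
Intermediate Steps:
(-31680 + 16627/12768)*(20883 + g(-150)) = (-31680 + 16627/12768)*(20883 + (78 - 1*(-150))) = (-31680 + 16627*(1/12768))*(20883 + (78 + 150)) = (-31680 + 16627/12768)*(20883 + 228) = -404473613/12768*21111 = -2846280814681/4256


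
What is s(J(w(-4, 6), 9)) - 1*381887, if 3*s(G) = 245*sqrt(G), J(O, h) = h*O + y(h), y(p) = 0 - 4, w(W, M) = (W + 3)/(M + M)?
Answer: -381887 + 245*I*sqrt(19)/6 ≈ -3.8189e+5 + 177.99*I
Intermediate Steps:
w(W, M) = (3 + W)/(2*M) (w(W, M) = (3 + W)/((2*M)) = (3 + W)*(1/(2*M)) = (3 + W)/(2*M))
y(p) = -4
J(O, h) = -4 + O*h (J(O, h) = h*O - 4 = O*h - 4 = -4 + O*h)
s(G) = 245*sqrt(G)/3 (s(G) = (245*sqrt(G))/3 = 245*sqrt(G)/3)
s(J(w(-4, 6), 9)) - 1*381887 = 245*sqrt(-4 + ((1/2)*(3 - 4)/6)*9)/3 - 1*381887 = 245*sqrt(-4 + ((1/2)*(1/6)*(-1))*9)/3 - 381887 = 245*sqrt(-4 - 1/12*9)/3 - 381887 = 245*sqrt(-4 - 3/4)/3 - 381887 = 245*sqrt(-19/4)/3 - 381887 = 245*(I*sqrt(19)/2)/3 - 381887 = 245*I*sqrt(19)/6 - 381887 = -381887 + 245*I*sqrt(19)/6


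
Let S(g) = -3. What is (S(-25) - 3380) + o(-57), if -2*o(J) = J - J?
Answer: -3383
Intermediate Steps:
o(J) = 0 (o(J) = -(J - J)/2 = -1/2*0 = 0)
(S(-25) - 3380) + o(-57) = (-3 - 3380) + 0 = -3383 + 0 = -3383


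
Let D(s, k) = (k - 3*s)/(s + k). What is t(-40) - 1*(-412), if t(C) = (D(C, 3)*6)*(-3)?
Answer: 17458/37 ≈ 471.84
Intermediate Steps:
D(s, k) = (k - 3*s)/(k + s)
t(C) = -18*(3 - 3*C)/(3 + C) (t(C) = (((3 - 3*C)/(3 + C))*6)*(-3) = (6*(3 - 3*C)/(3 + C))*(-3) = -18*(3 - 3*C)/(3 + C))
t(-40) - 1*(-412) = 54*(-1 - 40)/(3 - 40) - 1*(-412) = 54*(-41)/(-37) + 412 = 54*(-1/37)*(-41) + 412 = 2214/37 + 412 = 17458/37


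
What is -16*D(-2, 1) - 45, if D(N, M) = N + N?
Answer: 19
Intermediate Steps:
D(N, M) = 2*N
-16*D(-2, 1) - 45 = -32*(-2) - 45 = -16*(-4) - 45 = 64 - 45 = 19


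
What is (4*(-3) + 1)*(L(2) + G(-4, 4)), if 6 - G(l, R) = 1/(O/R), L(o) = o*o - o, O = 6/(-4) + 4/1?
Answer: -352/5 ≈ -70.400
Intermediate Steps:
O = 5/2 (O = 6*(-¼) + 4*1 = -3/2 + 4 = 5/2 ≈ 2.5000)
L(o) = o² - o
G(l, R) = 6 - 2*R/5 (G(l, R) = 6 - 1/(5/(2*R)) = 6 - 2*R/5)
(4*(-3) + 1)*(L(2) + G(-4, 4)) = (4*(-3) + 1)*(2*(-1 + 2) + (6 - ⅖*4)) = (-12 + 1)*(2*1 + (6 - 8/5)) = -11*(2 + 22/5) = -11*32/5 = -352/5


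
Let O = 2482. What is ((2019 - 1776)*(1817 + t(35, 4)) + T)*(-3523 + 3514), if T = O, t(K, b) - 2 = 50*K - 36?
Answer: -7749009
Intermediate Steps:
t(K, b) = -34 + 50*K (t(K, b) = 2 + (50*K - 36) = 2 + (-36 + 50*K) = -34 + 50*K)
T = 2482
((2019 - 1776)*(1817 + t(35, 4)) + T)*(-3523 + 3514) = ((2019 - 1776)*(1817 + (-34 + 50*35)) + 2482)*(-3523 + 3514) = (243*(1817 + (-34 + 1750)) + 2482)*(-9) = (243*(1817 + 1716) + 2482)*(-9) = (243*3533 + 2482)*(-9) = (858519 + 2482)*(-9) = 861001*(-9) = -7749009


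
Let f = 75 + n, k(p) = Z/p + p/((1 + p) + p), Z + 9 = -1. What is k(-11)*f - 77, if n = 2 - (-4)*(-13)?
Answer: -9512/231 ≈ -41.177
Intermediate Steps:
Z = -10 (Z = -9 - 1 = -10)
n = -50 (n = 2 - 1*52 = 2 - 52 = -50)
k(p) = -10/p + p/(1 + 2*p) (k(p) = -10/p + p/((1 + p) + p) = -10/p + p/(1 + 2*p))
f = 25 (f = 75 - 50 = 25)
k(-11)*f - 77 = ((-10 + (-11)² - 20*(-11))/((-11)*(1 + 2*(-11))))*25 - 77 = -(-10 + 121 + 220)/(11*(1 - 22))*25 - 77 = -1/11*331/(-21)*25 - 77 = -1/11*(-1/21)*331*25 - 77 = (331/231)*25 - 77 = 8275/231 - 77 = -9512/231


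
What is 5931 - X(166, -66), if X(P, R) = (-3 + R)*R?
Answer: 1377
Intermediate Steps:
X(P, R) = R*(-3 + R)
5931 - X(166, -66) = 5931 - (-66)*(-3 - 66) = 5931 - (-66)*(-69) = 5931 - 1*4554 = 5931 - 4554 = 1377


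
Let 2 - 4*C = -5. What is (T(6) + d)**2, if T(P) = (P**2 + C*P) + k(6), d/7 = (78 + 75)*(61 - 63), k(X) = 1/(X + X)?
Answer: 632271025/144 ≈ 4.3908e+6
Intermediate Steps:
C = 7/4 (C = 1/2 - 1/4*(-5) = 1/2 + 5/4 = 7/4 ≈ 1.7500)
k(X) = 1/(2*X)
d = -2142 (d = 7*((78 + 75)*(61 - 63)) = 7*(153*(-2)) = 7*(-306) = -2142)
T(P) = 1/12 + P**2 + 7*P/4 (T(P) = (P**2 + 7*P/4) + (1/2)/6 = (P**2 + 7*P/4) + (1/2)*(1/6) = (P**2 + 7*P/4) + 1/12 = 1/12 + P**2 + 7*P/4)
(T(6) + d)**2 = ((1/12 + 6**2 + (7/4)*6) - 2142)**2 = ((1/12 + 36 + 21/2) - 2142)**2 = (559/12 - 2142)**2 = (-25145/12)**2 = 632271025/144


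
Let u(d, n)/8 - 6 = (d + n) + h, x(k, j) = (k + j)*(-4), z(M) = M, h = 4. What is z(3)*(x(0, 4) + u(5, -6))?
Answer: 168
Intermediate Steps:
x(k, j) = -4*j - 4*k (x(k, j) = (j + k)*(-4) = -4*j - 4*k)
u(d, n) = 80 + 8*d + 8*n (u(d, n) = 48 + 8*((d + n) + 4) = 48 + 8*(4 + d + n) = 48 + (32 + 8*d + 8*n) = 80 + 8*d + 8*n)
z(3)*(x(0, 4) + u(5, -6)) = 3*((-4*4 - 4*0) + (80 + 8*5 + 8*(-6))) = 3*((-16 + 0) + (80 + 40 - 48)) = 3*(-16 + 72) = 3*56 = 168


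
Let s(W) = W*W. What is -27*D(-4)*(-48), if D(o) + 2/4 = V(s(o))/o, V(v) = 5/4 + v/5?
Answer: -10449/5 ≈ -2089.8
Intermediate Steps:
s(W) = W²
V(v) = 5/4 + v/5 (V(v) = 5*(¼) + v*(⅕) = 5/4 + v/5)
D(o) = -½ + (5/4 + o²/5)/o
-27*D(-4)*(-48) = -27*(-½ + (⅕)*(-4) + (5/4)/(-4))*(-48) = -27*(-½ - ⅘ + (5/4)*(-¼))*(-48) = -27*(-½ - ⅘ - 5/16)*(-48) = -27*(-129/80)*(-48) = (3483/80)*(-48) = -10449/5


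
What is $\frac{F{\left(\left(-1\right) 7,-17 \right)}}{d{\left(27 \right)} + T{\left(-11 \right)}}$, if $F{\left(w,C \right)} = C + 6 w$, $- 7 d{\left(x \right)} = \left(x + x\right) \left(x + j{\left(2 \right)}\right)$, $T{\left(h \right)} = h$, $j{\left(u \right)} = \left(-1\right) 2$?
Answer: $\frac{413}{1427} \approx 0.28942$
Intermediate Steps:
$j{\left(u \right)} = -2$
$d{\left(x \right)} = - \frac{2 x \left(-2 + x\right)}{7}$ ($d{\left(x \right)} = - \frac{\left(x + x\right) \left(x - 2\right)}{7} = - \frac{2 x \left(-2 + x\right)}{7}$)
$\frac{F{\left(\left(-1\right) 7,-17 \right)}}{d{\left(27 \right)} + T{\left(-11 \right)}} = \frac{-17 + 6 \left(\left(-1\right) 7\right)}{\frac{2}{7} \cdot 27 \left(2 - 27\right) - 11} = \frac{-17 + 6 \left(-7\right)}{\frac{2}{7} \cdot 27 \left(2 - 27\right) - 11} = \frac{-17 - 42}{\frac{2}{7} \cdot 27 \left(-25\right) - 11} = \frac{1}{- \frac{1350}{7} - 11} \left(-59\right) = \frac{1}{- \frac{1427}{7}} \left(-59\right) = \left(- \frac{7}{1427}\right) \left(-59\right) = \frac{413}{1427}$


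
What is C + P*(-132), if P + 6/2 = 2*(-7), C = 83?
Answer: 2327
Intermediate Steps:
P = -17 (P = -3 + 2*(-7) = -3 - 14 = -17)
C + P*(-132) = 83 - 17*(-132) = 83 + 2244 = 2327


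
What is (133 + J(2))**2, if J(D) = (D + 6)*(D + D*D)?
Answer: 32761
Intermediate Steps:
J(D) = (6 + D)*(D + D**2)
(133 + J(2))**2 = (133 + 2*(6 + 2**2 + 7*2))**2 = (133 + 2*(6 + 4 + 14))**2 = (133 + 2*24)**2 = (133 + 48)**2 = 181**2 = 32761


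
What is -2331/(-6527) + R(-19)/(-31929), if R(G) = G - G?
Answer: 2331/6527 ≈ 0.35713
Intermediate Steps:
R(G) = 0
-2331/(-6527) + R(-19)/(-31929) = -2331/(-6527) + 0/(-31929) = -2331*(-1/6527) + 0*(-1/31929) = 2331/6527 + 0 = 2331/6527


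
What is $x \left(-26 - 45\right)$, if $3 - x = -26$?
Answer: $-2059$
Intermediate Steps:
$x = 29$ ($x = 3 - -26 = 3 + 26 = 29$)
$x \left(-26 - 45\right) = 29 \left(-26 - 45\right) = 29 \left(-71\right) = -2059$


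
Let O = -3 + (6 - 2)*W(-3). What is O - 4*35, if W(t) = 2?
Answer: -135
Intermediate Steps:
O = 5 (O = -3 + (6 - 2)*2 = -3 + 4*2 = -3 + 8 = 5)
O - 4*35 = 5 - 4*35 = 5 - 140 = -135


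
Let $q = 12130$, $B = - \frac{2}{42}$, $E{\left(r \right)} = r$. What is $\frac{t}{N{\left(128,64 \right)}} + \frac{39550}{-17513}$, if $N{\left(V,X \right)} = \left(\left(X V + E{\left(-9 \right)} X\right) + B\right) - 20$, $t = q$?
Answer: $- \frac{369546352}{558717239} \approx -0.66142$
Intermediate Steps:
$B = - \frac{1}{21}$ ($B = \left(-2\right) \frac{1}{42} = - \frac{1}{21} \approx -0.047619$)
$t = 12130$
$N{\left(V,X \right)} = - \frac{421}{21} - 9 X + V X$ ($N{\left(V,X \right)} = \left(\left(X V - 9 X\right) - \frac{1}{21}\right) - 20 = \left(\left(V X - 9 X\right) - \frac{1}{21}\right) - 20 = \left(\left(- 9 X + V X\right) - \frac{1}{21}\right) - 20 = \left(- \frac{1}{21} - 9 X + V X\right) - 20 = - \frac{421}{21} - 9 X + V X$)
$\frac{t}{N{\left(128,64 \right)}} + \frac{39550}{-17513} = \frac{12130}{- \frac{421}{21} - 576 + 128 \cdot 64} + \frac{39550}{-17513} = \frac{12130}{- \frac{421}{21} - 576 + 8192} + 39550 \left(- \frac{1}{17513}\right) = \frac{12130}{\frac{159515}{21}} - \frac{39550}{17513} = 12130 \cdot \frac{21}{159515} - \frac{39550}{17513} = \frac{50946}{31903} - \frac{39550}{17513} = - \frac{369546352}{558717239}$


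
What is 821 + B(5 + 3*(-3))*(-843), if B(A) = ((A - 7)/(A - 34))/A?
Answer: 134065/152 ≈ 882.01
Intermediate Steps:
B(A) = (-7 + A)/(A*(-34 + A)) (B(A) = ((-7 + A)/(-34 + A))/A = (-7 + A)/(A*(-34 + A)))
821 + B(5 + 3*(-3))*(-843) = 821 + ((-7 + (5 + 3*(-3)))/((5 + 3*(-3))*(-34 + (5 + 3*(-3)))))*(-843) = 821 + ((-7 + (5 - 9))/((5 - 9)*(-34 + (5 - 9))))*(-843) = 821 + ((-7 - 4)/((-4)*(-34 - 4)))*(-843) = 821 - ¼*(-11)/(-38)*(-843) = 821 - ¼*(-1/38)*(-11)*(-843) = 821 - 11/152*(-843) = 821 + 9273/152 = 134065/152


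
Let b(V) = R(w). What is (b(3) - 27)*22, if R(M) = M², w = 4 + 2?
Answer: 198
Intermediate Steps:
w = 6
b(V) = 36 (b(V) = 6² = 36)
(b(3) - 27)*22 = (36 - 27)*22 = 9*22 = 198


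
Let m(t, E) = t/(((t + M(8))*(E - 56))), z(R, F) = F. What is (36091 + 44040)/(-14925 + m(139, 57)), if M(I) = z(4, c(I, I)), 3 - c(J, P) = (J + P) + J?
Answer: -9455458/1761011 ≈ -5.3693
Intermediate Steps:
c(J, P) = 3 - P - 2*J (c(J, P) = 3 - ((J + P) + J) = 3 - (P + 2*J) = 3 + (-P - 2*J) = 3 - P - 2*J)
M(I) = 3 - 3*I (M(I) = 3 - I - 2*I = 3 - 3*I)
m(t, E) = t/((-56 + E)*(-21 + t)) (m(t, E) = t/(((t + (3 - 3*8))*(E - 56))) = t/(((t + (3 - 24))*(-56 + E))) = t/(((t - 21)*(-56 + E))) = t/(((-21 + t)*(-56 + E))) = t/(((-56 + E)*(-21 + t))) = t*(1/((-56 + E)*(-21 + t))) = t/((-56 + E)*(-21 + t)))
(36091 + 44040)/(-14925 + m(139, 57)) = (36091 + 44040)/(-14925 + 139/(1176 - 56*139 - 21*57 + 57*139)) = 80131/(-14925 + 139/(1176 - 7784 - 1197 + 7923)) = 80131/(-14925 + 139/118) = 80131/(-1761011/118) = 80131*(-118/1761011) = -9455458/1761011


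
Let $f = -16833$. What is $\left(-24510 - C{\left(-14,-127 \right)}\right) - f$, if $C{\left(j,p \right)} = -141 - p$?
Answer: $-7663$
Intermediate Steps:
$\left(-24510 - C{\left(-14,-127 \right)}\right) - f = \left(-24510 - \left(-141 - -127\right)\right) - -16833 = \left(-24510 - \left(-141 + 127\right)\right) + 16833 = \left(-24510 - -14\right) + 16833 = \left(-24510 + 14\right) + 16833 = -24496 + 16833 = -7663$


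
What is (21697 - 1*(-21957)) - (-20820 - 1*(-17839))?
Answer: 46635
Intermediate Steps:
(21697 - 1*(-21957)) - (-20820 - 1*(-17839)) = (21697 + 21957) - (-20820 + 17839) = 43654 - 1*(-2981) = 43654 + 2981 = 46635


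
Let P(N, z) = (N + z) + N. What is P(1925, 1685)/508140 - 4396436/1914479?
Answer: -16469691465/7206098956 ≈ -2.2855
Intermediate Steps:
P(N, z) = z + 2*N
P(1925, 1685)/508140 - 4396436/1914479 = (1685 + 2*1925)/508140 - 4396436/1914479 = (1685 + 3850)*(1/508140) - 4396436*1/1914479 = 5535*(1/508140) - 4396436/1914479 = 41/3764 - 4396436/1914479 = -16469691465/7206098956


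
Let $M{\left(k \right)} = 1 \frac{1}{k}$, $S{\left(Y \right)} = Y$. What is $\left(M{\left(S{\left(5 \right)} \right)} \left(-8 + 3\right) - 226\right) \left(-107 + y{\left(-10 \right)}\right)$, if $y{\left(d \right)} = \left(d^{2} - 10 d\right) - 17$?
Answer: $-17252$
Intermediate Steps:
$M{\left(k \right)} = \frac{1}{k}$
$y{\left(d \right)} = -17 + d^{2} - 10 d$
$\left(M{\left(S{\left(5 \right)} \right)} \left(-8 + 3\right) - 226\right) \left(-107 + y{\left(-10 \right)}\right) = \left(\frac{-8 + 3}{5} - 226\right) \left(-107 - \left(-83 - 100\right)\right) = \left(\frac{1}{5} \left(-5\right) - 226\right) \left(-107 + \left(-17 + 100 + 100\right)\right) = \left(-1 - 226\right) \left(-107 + 183\right) = \left(-227\right) 76 = -17252$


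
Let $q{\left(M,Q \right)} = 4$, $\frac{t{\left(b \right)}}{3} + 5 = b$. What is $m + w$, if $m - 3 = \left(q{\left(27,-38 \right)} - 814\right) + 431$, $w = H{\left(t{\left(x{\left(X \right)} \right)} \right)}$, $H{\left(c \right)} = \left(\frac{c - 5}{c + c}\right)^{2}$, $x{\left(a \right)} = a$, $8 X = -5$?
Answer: $- \frac{1095191}{2916} \approx -375.58$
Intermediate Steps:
$X = - \frac{5}{8}$ ($X = \frac{1}{8} \left(-5\right) = - \frac{5}{8} \approx -0.625$)
$t{\left(b \right)} = -15 + 3 b$
$H{\left(c \right)} = \frac{\left(-5 + c\right)^{2}}{4 c^{2}}$ ($H{\left(c \right)} = \left(\frac{-5 + c}{2 c}\right)^{2} = \frac{\left(-5 + c\right)^{2}}{4 c^{2}}$)
$w = \frac{1225}{2916}$ ($w = \frac{\left(-5 + \left(-15 + 3 \left(- \frac{5}{8}\right)\right)\right)^{2}}{4 \left(-15 + 3 \left(- \frac{5}{8}\right)\right)^{2}} = \frac{\left(-5 - \frac{135}{8}\right)^{2}}{4 \left(-15 - \frac{15}{8}\right)^{2}} = \frac{\left(-5 - \frac{135}{8}\right)^{2}}{4 \cdot \frac{18225}{64}} = \frac{1}{4} \cdot \frac{64}{18225} \left(- \frac{175}{8}\right)^{2} = \frac{1}{4} \cdot \frac{64}{18225} \cdot \frac{30625}{64} = \frac{1225}{2916} \approx 0.4201$)
$m = -376$ ($m = 3 + \left(\left(4 - 814\right) + 431\right) = 3 + \left(-810 + 431\right) = 3 - 379 = -376$)
$m + w = -376 + \frac{1225}{2916} = - \frac{1095191}{2916}$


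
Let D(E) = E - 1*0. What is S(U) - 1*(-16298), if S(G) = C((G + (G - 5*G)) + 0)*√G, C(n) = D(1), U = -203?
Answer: 16298 + I*√203 ≈ 16298.0 + 14.248*I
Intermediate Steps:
D(E) = E (D(E) = E + 0 = E)
C(n) = 1
S(G) = √G (S(G) = 1*√G = √G)
S(U) - 1*(-16298) = √(-203) - 1*(-16298) = I*√203 + 16298 = 16298 + I*√203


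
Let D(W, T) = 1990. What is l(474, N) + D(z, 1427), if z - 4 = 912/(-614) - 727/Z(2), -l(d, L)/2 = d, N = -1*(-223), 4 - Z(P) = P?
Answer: 1042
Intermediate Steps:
Z(P) = 4 - P
N = 223
l(d, L) = -2*d
z = -221645/614 (z = 4 + (912/(-614) - 727/(4 - 1*2)) = 4 + (912*(-1/614) - 727/(4 - 2)) = 4 + (-456/307 - 727/2) = 4 - 224101/614 = -221645/614 ≈ -360.99)
l(474, N) + D(z, 1427) = -2*474 + 1990 = -948 + 1990 = 1042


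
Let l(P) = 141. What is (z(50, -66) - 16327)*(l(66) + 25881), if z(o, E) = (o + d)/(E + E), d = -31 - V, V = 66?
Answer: -9346742429/22 ≈ -4.2485e+8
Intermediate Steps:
d = -97 (d = -31 - 1*66 = -31 - 66 = -97)
z(o, E) = (-97 + o)/(2*E) (z(o, E) = (o - 97)/(E + E) = (-97 + o)/((2*E)) = (-97 + o)*(1/(2*E)) = (-97 + o)/(2*E))
(z(50, -66) - 16327)*(l(66) + 25881) = ((½)*(-97 + 50)/(-66) - 16327)*(141 + 25881) = ((½)*(-1/66)*(-47) - 16327)*26022 = (47/132 - 16327)*26022 = -2155117/132*26022 = -9346742429/22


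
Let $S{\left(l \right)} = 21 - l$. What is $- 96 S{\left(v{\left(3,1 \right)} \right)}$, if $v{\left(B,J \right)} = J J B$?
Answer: $-1728$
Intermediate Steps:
$v{\left(B,J \right)} = B J^{2}$ ($v{\left(B,J \right)} = J^{2} B = B J^{2}$)
$- 96 S{\left(v{\left(3,1 \right)} \right)} = - 96 \left(21 - 3 \cdot 1^{2}\right) = - 96 \left(21 - 3 \cdot 1\right) = - 96 \left(21 - 3\right) = \left(-96\right) 18 = -1728$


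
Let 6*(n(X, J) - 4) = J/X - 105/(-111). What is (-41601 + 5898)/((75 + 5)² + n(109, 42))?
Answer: -863941194/154969361 ≈ -5.5749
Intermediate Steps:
n(X, J) = 923/222 + J/(6*X) (n(X, J) = 4 + (J/X - 105/(-111))/6 = 4 + (J/X - 105*(-1/111))/6 = 4 + (J/X + 35/37)/6 = 4 + (35/37 + J/X)/6 = 4 + (35/222 + J/(6*X)) = 923/222 + J/(6*X))
(-41601 + 5898)/((75 + 5)² + n(109, 42)) = (-41601 + 5898)/((75 + 5)² + (923/222 + (⅙)*42/109)) = -35703/(80² + (923/222 + (⅙)*42*(1/109))) = -35703/(6400 + (923/222 + 7/109)) = -35703/(6400 + 102161/24198) = -35703/154969361/24198 = -35703*24198/154969361 = -863941194/154969361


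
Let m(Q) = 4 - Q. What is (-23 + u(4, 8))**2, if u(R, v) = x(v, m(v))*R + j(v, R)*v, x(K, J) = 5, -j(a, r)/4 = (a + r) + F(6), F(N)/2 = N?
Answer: 594441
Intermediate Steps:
F(N) = 2*N
j(a, r) = -48 - 4*a - 4*r (j(a, r) = -4*((a + r) + 2*6) = -4*((a + r) + 12) = -4*(12 + a + r) = -48 - 4*a - 4*r)
u(R, v) = 5*R + v*(-48 - 4*R - 4*v) (u(R, v) = 5*R + (-48 - 4*v - 4*R)*v = 5*R + (-48 - 4*R - 4*v)*v = 5*R + v*(-48 - 4*R - 4*v))
(-23 + u(4, 8))**2 = (-23 + (5*4 - 4*8*(12 + 4 + 8)))**2 = (-23 + (20 - 4*8*24))**2 = (-23 + (20 - 768))**2 = (-23 - 748)**2 = (-771)**2 = 594441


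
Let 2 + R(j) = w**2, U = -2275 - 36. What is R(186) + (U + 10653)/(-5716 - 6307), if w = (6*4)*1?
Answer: 6892860/12023 ≈ 573.31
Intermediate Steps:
w = 24 (w = 24*1 = 24)
U = -2311
R(j) = 574 (R(j) = -2 + 24**2 = -2 + 576 = 574)
R(186) + (U + 10653)/(-5716 - 6307) = 574 + (-2311 + 10653)/(-5716 - 6307) = 574 + 8342/(-12023) = 574 + 8342*(-1/12023) = 574 - 8342/12023 = 6892860/12023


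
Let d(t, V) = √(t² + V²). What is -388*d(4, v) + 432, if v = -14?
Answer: 432 - 776*√53 ≈ -5217.4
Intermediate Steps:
d(t, V) = √(V² + t²)
-388*d(4, v) + 432 = -388*√((-14)² + 4²) + 432 = -388*√(196 + 16) + 432 = -776*√53 + 432 = 432 - 776*√53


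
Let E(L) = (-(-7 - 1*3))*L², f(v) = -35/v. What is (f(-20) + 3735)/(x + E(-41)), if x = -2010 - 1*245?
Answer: 14947/58220 ≈ 0.25673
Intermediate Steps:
x = -2255 (x = -2010 - 245 = -2255)
E(L) = 10*L² (E(L) = (-(-7 - 3))*L² = (-1*(-10))*L² = 10*L²)
(f(-20) + 3735)/(x + E(-41)) = (-35/(-20) + 3735)/(-2255 + 10*(-41)²) = (-35*(-1/20) + 3735)/(-2255 + 10*1681) = (7/4 + 3735)/(-2255 + 16810) = (14947/4)/14555 = (14947/4)*(1/14555) = 14947/58220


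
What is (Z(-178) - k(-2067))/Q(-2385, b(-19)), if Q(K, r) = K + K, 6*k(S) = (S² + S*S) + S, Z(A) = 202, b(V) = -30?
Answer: 2847233/9540 ≈ 298.45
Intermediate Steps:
k(S) = S²/3 + S/6 (k(S) = ((S² + S*S) + S)/6 = ((S² + S²) + S)/6 = (2*S² + S)/6 = (S + 2*S²)/6 = S²/3 + S/6)
Q(K, r) = 2*K
(Z(-178) - k(-2067))/Q(-2385, b(-19)) = (202 - (-2067)*(1 + 2*(-2067))/6)/((2*(-2385))) = (202 - (-2067)*(1 - 4134)/6)/(-4770) = (202 - (-2067)*(-4133)/6)*(-1/4770) = (202 - 1*2847637/2)*(-1/4770) = (202 - 2847637/2)*(-1/4770) = -2847233/2*(-1/4770) = 2847233/9540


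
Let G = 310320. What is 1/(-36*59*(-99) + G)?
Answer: 1/520596 ≈ 1.9209e-6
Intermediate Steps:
1/(-36*59*(-99) + G) = 1/(-36*59*(-99) + 310320) = 1/(-2124*(-99) + 310320) = 1/(210276 + 310320) = 1/520596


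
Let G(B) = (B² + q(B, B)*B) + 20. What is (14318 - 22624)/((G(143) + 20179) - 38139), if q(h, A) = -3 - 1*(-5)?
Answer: -8306/2795 ≈ -2.9717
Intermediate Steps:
q(h, A) = 2 (q(h, A) = -3 + 5 = 2)
G(B) = 20 + B² + 2*B (G(B) = (B² + 2*B) + 20 = 20 + B² + 2*B)
(14318 - 22624)/((G(143) + 20179) - 38139) = (14318 - 22624)/(((20 + 143² + 2*143) + 20179) - 38139) = -8306/(((20 + 20449 + 286) + 20179) - 38139) = -8306/((20755 + 20179) - 38139) = -8306/(40934 - 38139) = -8306/2795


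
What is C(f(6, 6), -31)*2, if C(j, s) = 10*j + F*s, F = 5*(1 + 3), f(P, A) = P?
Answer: -1120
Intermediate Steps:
F = 20 (F = 5*4 = 20)
C(j, s) = 10*j + 20*s
C(f(6, 6), -31)*2 = (10*6 + 20*(-31))*2 = (60 - 620)*2 = -560*2 = -1120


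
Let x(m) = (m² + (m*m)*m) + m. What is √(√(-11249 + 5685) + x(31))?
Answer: √(30783 + 2*I*√1391) ≈ 175.45 + 0.213*I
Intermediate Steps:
x(m) = m + m² + m³ (x(m) = (m² + m²*m) + m = (m² + m³) + m = m + m² + m³)
√(√(-11249 + 5685) + x(31)) = √(√(-11249 + 5685) + 31*(1 + 31 + 31²)) = √(√(-5564) + 31*(1 + 31 + 961)) = √(2*I*√1391 + 31*993) = √(2*I*√1391 + 30783) = √(30783 + 2*I*√1391)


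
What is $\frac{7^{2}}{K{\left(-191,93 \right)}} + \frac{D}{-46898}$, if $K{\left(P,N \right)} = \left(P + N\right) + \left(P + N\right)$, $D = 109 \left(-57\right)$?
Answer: $- \frac{11023}{93796} \approx -0.11752$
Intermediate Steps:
$D = -6213$
$K{\left(P,N \right)} = 2 N + 2 P$ ($K{\left(P,N \right)} = \left(N + P\right) + \left(N + P\right) = 2 N + 2 P$)
$\frac{7^{2}}{K{\left(-191,93 \right)}} + \frac{D}{-46898} = \frac{7^{2}}{2 \cdot 93 + 2 \left(-191\right)} - \frac{6213}{-46898} = \frac{49}{186 - 382} - - \frac{6213}{46898} = \frac{49}{-196} + \frac{6213}{46898} = 49 \left(- \frac{1}{196}\right) + \frac{6213}{46898} = - \frac{1}{4} + \frac{6213}{46898} = - \frac{11023}{93796}$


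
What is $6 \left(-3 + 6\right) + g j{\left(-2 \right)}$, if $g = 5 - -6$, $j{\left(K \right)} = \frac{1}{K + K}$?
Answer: $\frac{61}{4} \approx 15.25$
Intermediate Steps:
$j{\left(K \right)} = \frac{1}{2 K}$
$g = 11$ ($g = 5 + 6 = 11$)
$6 \left(-3 + 6\right) + g j{\left(-2 \right)} = 6 \left(-3 + 6\right) + 11 \frac{1}{2 \left(-2\right)} = 6 \cdot 3 + 11 \cdot \frac{1}{2} \left(- \frac{1}{2}\right) = 18 + 11 \left(- \frac{1}{4}\right) = 18 - \frac{11}{4} = \frac{61}{4}$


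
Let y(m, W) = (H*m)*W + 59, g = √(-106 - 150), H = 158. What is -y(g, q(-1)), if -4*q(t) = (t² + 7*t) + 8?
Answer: -59 + 1264*I ≈ -59.0 + 1264.0*I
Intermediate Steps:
q(t) = -2 - 7*t/4 - t²/4 (q(t) = -((t² + 7*t) + 8)/4 = -(8 + t² + 7*t)/4 = -2 - 7*t/4 - t²/4)
g = 16*I (g = √(-256) = 16*I ≈ 16.0*I)
y(m, W) = 59 + 158*W*m (y(m, W) = (158*m)*W + 59 = 158*W*m + 59 = 59 + 158*W*m)
-y(g, q(-1)) = -(59 + 158*(-2 - 7/4*(-1) - ¼*(-1)²)*(16*I)) = -(59 + 158*(-2 + 7/4 - ¼*1)*(16*I)) = -(59 + 158*(-2 + 7/4 - ¼)*(16*I)) = -(59 + 158*(-½)*(16*I)) = -(59 - 1264*I) = -59 + 1264*I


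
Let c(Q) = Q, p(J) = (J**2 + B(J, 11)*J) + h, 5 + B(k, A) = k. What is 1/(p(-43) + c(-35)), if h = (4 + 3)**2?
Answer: 1/3927 ≈ 0.00025465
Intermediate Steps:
B(k, A) = -5 + k
h = 49 (h = 7**2 = 49)
p(J) = 49 + J**2 + J*(-5 + J) (p(J) = (J**2 + (-5 + J)*J) + 49 = (J**2 + J*(-5 + J)) + 49 = 49 + J**2 + J*(-5 + J))
1/(p(-43) + c(-35)) = 1/((49 + (-43)**2 - 43*(-5 - 43)) - 35) = 1/((49 + 1849 - 43*(-48)) - 35) = 1/((49 + 1849 + 2064) - 35) = 1/(3962 - 35) = 1/3927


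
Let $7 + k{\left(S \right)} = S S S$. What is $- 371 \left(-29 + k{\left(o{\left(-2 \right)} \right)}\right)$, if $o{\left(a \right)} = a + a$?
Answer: $37100$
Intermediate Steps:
$o{\left(a \right)} = 2 a$
$k{\left(S \right)} = -7 + S^{3}$ ($k{\left(S \right)} = -7 + S S S = -7 + S^{2} S = -7 + S^{3}$)
$- 371 \left(-29 + k{\left(o{\left(-2 \right)} \right)}\right) = - 371 \left(-29 + \left(-7 + \left(2 \left(-2\right)\right)^{3}\right)\right) = - 371 \left(-29 + \left(-7 + \left(-4\right)^{3}\right)\right) = - 371 \left(-29 - 71\right) = \left(-371\right) \left(-100\right) = 37100$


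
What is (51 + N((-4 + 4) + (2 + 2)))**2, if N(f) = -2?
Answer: 2401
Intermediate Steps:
(51 + N((-4 + 4) + (2 + 2)))**2 = (51 - 2)**2 = 49**2 = 2401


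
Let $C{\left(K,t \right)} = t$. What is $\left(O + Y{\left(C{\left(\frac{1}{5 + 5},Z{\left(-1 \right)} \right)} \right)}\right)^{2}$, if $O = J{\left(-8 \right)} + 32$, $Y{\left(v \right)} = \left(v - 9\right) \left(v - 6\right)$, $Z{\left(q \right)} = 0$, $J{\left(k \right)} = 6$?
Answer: $8464$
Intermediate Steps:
$Y{\left(v \right)} = \left(-9 + v\right) \left(-6 + v\right)$
$O = 38$ ($O = 6 + 32 = 38$)
$\left(O + Y{\left(C{\left(\frac{1}{5 + 5},Z{\left(-1 \right)} \right)} \right)}\right)^{2} = \left(38 + \left(54 + 0^{2} - 0\right)\right)^{2} = \left(38 + \left(54 + 0 + 0\right)\right)^{2} = \left(38 + 54\right)^{2} = 92^{2} = 8464$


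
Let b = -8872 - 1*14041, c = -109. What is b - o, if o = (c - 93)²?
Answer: -63717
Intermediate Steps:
o = 40804 (o = (-109 - 93)² = (-202)² = 40804)
b = -22913 (b = -8872 - 14041 = -22913)
b - o = -22913 - 1*40804 = -22913 - 40804 = -63717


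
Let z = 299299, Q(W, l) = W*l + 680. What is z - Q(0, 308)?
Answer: 298619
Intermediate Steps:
Q(W, l) = 680 + W*l
z - Q(0, 308) = 299299 - (680 + 0*308) = 299299 - (680 + 0) = 299299 - 1*680 = 299299 - 680 = 298619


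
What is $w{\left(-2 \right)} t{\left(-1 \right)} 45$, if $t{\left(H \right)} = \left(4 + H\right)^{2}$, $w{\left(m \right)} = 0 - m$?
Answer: $810$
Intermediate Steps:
$w{\left(m \right)} = - m$
$w{\left(-2 \right)} t{\left(-1 \right)} 45 = \left(-1\right) \left(-2\right) \left(4 - 1\right)^{2} \cdot 45 = 2 \cdot 3^{2} \cdot 45 = 2 \cdot 9 \cdot 45 = 18 \cdot 45 = 810$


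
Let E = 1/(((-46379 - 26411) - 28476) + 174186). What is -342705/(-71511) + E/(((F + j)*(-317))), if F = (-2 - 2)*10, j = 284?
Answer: 58573644819433/12222348418720 ≈ 4.7923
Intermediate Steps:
F = -40 (F = -4*10 = -40)
E = 1/72920 (E = 1/((-72790 - 28476) + 174186) = 1/(-101266 + 174186) = 1/72920 ≈ 1.3714e-5)
-342705/(-71511) + E/(((F + j)*(-317))) = -342705/(-71511) + 1/(72920*(((-40 + 284)*(-317)))) = -342705*(-1/71511) + 1/(72920*((244*(-317)))) = 10385/2167 + (1/72920)/(-77348) = 10385/2167 + (1/72920)*(-1/77348) = 10385/2167 - 1/5640216160 = 58573644819433/12222348418720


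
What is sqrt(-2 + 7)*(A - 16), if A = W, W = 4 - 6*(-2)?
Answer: 0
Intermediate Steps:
W = 16 (W = 4 + 12 = 16)
A = 16
sqrt(-2 + 7)*(A - 16) = sqrt(-2 + 7)*(16 - 16) = sqrt(5)*0 = 0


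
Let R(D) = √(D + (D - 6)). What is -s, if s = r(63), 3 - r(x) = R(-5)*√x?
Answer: -3 + 12*I*√7 ≈ -3.0 + 31.749*I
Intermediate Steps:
R(D) = √(-6 + 2*D) (R(D) = √(D + (-6 + D)) = √(-6 + 2*D))
r(x) = 3 - 4*I*√x (r(x) = 3 - √(-6 + 2*(-5))*√x = 3 - √(-6 - 10)*√x = 3 - √(-16)*√x = 3 - 4*I*√x)
s = 3 - 12*I*√7 (s = 3 - 4*I*√63 = 3 - 4*I*3*√7 = 3 - 12*I*√7 ≈ 3.0 - 31.749*I)
-s = -(3 - 12*I*√7) = -3 + 12*I*√7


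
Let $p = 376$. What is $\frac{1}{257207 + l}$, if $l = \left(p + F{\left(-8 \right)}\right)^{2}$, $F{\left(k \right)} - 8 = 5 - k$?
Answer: $\frac{1}{414816} \approx 2.4107 \cdot 10^{-6}$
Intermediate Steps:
$F{\left(k \right)} = 13 - k$ ($F{\left(k \right)} = 8 - \left(-5 + k\right) = 13 - k$)
$l = 157609$ ($l = \left(376 + \left(13 - -8\right)\right)^{2} = \left(376 + \left(13 + 8\right)\right)^{2} = \left(376 + 21\right)^{2} = 397^{2} = 157609$)
$\frac{1}{257207 + l} = \frac{1}{257207 + 157609} = \frac{1}{414816}$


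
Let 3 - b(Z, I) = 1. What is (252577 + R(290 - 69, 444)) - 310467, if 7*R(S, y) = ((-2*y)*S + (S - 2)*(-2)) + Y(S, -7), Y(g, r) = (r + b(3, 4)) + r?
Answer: -601928/7 ≈ -85990.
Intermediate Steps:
b(Z, I) = 2 (b(Z, I) = 3 - 1*1 = 3 - 1 = 2)
Y(g, r) = 2 + 2*r (Y(g, r) = (r + 2) + r = (2 + r) + r = 2 + 2*r)
R(S, y) = -8/7 - 2*S/7 - 2*S*y/7 (R(S, y) = (((-2*y)*S + (S - 2)*(-2)) + (2 + 2*(-7)))/7 = ((-2*S*y + (-2 + S)*(-2)) + (2 - 14))/7 = ((-2*S*y + (4 - 2*S)) - 12)/7 = ((4 - 2*S - 2*S*y) - 12)/7 = (-8 - 2*S - 2*S*y)/7 = -8/7 - 2*S/7 - 2*S*y/7)
(252577 + R(290 - 69, 444)) - 310467 = (252577 + (-8/7 - 2*(290 - 69)/7 - 2/7*(290 - 69)*444)) - 310467 = (252577 + (-8/7 - 2/7*221 - 2/7*221*444)) - 310467 = (252577 + (-8/7 - 442/7 - 196248/7)) - 310467 = (252577 - 196698/7) - 310467 = 1571341/7 - 310467 = -601928/7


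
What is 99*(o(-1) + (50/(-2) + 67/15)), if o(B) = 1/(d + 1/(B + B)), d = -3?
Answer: -72138/35 ≈ -2061.1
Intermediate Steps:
o(B) = 1/(-3 + 1/(2*B)) (o(B) = 1/(-3 + 1/(B + B)) = 1/(-3 + 1/(2*B)))
99*(o(-1) + (50/(-2) + 67/15)) = 99*(2*(-1)/(1 - 6*(-1)) + (50/(-2) + 67/15)) = 99*(2*(-1)/(1 + 6) + (50*(-½) + 67*(1/15))) = 99*(2*(-1)/7 + (-25 + 67/15)) = 99*(2*(-1)*(⅐) - 308/15) = 99*(-2/7 - 308/15) = 99*(-2186/105) = -72138/35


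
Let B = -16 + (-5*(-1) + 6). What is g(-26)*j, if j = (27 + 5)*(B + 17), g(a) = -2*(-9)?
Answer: 6912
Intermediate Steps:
g(a) = 18
B = -5 (B = -16 + (5 + 6) = -16 + 11 = -5)
j = 384 (j = (27 + 5)*(-5 + 17) = 32*12 = 384)
g(-26)*j = 18*384 = 6912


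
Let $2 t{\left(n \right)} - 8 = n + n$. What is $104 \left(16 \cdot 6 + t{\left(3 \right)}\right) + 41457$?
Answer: $52169$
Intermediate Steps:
$t{\left(n \right)} = 4 + n$ ($t{\left(n \right)} = 4 + \frac{n + n}{2} = 4 + \frac{2 n}{2} = 4 + n$)
$104 \left(16 \cdot 6 + t{\left(3 \right)}\right) + 41457 = 104 \left(16 \cdot 6 + \left(4 + 3\right)\right) + 41457 = 104 \left(96 + 7\right) + 41457 = 104 \cdot 103 + 41457 = 10712 + 41457 = 52169$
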